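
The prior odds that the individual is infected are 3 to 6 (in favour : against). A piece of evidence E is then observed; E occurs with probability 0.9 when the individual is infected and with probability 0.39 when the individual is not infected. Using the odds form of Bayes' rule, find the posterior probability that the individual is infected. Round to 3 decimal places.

Prior odds = 3/6 = 0.50000. In log-odds, ln(0.50000) = -0.69315.
Add log likelihood ratio: ln(2.3077) = 0.83625.
Posterior log-odds = 0.14310, so posterior odds = exp(0.14310) = 1.1538. Converting, P(H|E) = 1.1538/2.1538 = 0.536.

Posterior probability ≈ 0.536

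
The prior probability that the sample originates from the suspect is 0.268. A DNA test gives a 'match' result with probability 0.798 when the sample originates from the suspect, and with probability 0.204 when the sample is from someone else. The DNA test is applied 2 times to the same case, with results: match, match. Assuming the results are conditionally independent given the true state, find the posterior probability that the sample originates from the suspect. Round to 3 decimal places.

Posterior P(H) ≈ 0.849

With H the event that the sample originates from the suspect, the joint likelihood of the observed sequence is P(data|H) = 0.798·0.798 = 0.63680 and P(data|¬H) = 0.204·0.204 = 0.041616.
Bayes: P(H|data) = 0.268·0.63680 / (0.268·0.63680 + 0.732·0.041616) = 0.17066/0.20113 = 0.8485.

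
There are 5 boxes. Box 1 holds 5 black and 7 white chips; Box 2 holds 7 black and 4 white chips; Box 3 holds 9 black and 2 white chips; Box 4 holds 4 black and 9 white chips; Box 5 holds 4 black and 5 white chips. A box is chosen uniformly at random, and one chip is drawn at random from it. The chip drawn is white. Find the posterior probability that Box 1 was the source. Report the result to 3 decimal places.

Posterior probability ≈ 0.245

Tabulate prior·likelihood by source: [1] prior 0.2, lik 0.5833, product 0.1167; [2] prior 0.2, lik 0.3636, product 0.07273; [3] prior 0.2, lik 0.1818, product 0.03636; [4] prior 0.2, lik 0.6923, product 0.1385; [5] prior 0.2, lik 0.5556, product 0.1111.
Normalizing constant = 0.47533; the posterior for Box 1 is its product over the sum, 0.1167/0.47533 = 0.245.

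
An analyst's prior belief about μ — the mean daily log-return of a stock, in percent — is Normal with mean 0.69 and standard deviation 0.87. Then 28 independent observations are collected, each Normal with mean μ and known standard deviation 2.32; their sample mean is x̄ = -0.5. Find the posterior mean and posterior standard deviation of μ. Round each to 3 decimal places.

Posterior mean ≈ -0.259; posterior SD ≈ 0.392

Prior precision 1/τ₀² = 1/0.87² = 1.32118; data precision n/σ² = 28/2.32² = 5.20214.
Posterior precision = 1.32118 + 5.20214 = 6.52332, giving posterior SD = 1/√6.52332 = 0.392.
Posterior mean = (1.32118·0.69 + 5.20214·-0.5) / 6.52332 = -0.259.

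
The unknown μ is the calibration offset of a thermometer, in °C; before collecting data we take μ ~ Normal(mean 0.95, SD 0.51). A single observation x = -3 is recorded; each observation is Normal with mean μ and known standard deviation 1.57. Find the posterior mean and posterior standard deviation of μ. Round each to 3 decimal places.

Posterior mean ≈ 0.573; posterior SD ≈ 0.485

Prior precision 1/τ₀² = 1/0.51² = 3.84468; data precision n/σ² = 1/1.57² = 0.405696.
Posterior precision = 3.84468 + 0.405696 = 4.25037, giving posterior SD = 1/√4.25037 = 0.485.
Posterior mean = (3.84468·0.95 + 0.405696·-3) / 4.25037 = 0.573.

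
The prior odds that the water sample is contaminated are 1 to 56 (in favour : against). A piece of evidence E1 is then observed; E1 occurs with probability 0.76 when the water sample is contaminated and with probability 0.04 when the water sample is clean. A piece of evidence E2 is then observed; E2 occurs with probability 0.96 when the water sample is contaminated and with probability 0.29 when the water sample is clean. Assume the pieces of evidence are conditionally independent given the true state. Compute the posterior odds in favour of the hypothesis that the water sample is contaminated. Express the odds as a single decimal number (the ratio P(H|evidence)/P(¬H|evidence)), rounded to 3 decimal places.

Prior odds = 1/56 = 0.017857. In log-odds, ln(0.017857) = -4.0254.
Add log likelihood ratios: ln(19.000) + ln(3.3103) = 4.1415.
Posterior log-odds = 0.11614, so posterior odds = exp(0.11614) = 1.1232.

Posterior odds ≈ 1.123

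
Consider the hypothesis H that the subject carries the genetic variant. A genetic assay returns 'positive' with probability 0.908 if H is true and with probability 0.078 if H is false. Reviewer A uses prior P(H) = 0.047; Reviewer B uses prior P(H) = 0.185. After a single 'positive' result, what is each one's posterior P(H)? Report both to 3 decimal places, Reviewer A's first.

The likelihood ratio for a 'positive' result is 0.908/0.078 = 11.641.
Reviewer A: prior odds 0.047/0.953 = 0.049318; posterior odds 0.57411; posterior probability 0.365.
Reviewer B: prior odds 0.185/0.815 = 0.22699; posterior odds 2.6424; posterior probability 0.725.

Reviewer A: 0.365; Reviewer B: 0.725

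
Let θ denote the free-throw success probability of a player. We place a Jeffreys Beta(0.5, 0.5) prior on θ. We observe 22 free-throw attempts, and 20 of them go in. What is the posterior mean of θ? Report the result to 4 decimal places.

Posterior mean ≈ 0.8913

Observing 20 successes and 2 failures updates Beta(0.5, 0.5) by adding the success and failure counts to the two shape parameters: α = 0.5+20 = 20.5, β = 0.5+2 = 2.5.
E[θ | data] = 20.5/(20.5+2.5) = 0.8913.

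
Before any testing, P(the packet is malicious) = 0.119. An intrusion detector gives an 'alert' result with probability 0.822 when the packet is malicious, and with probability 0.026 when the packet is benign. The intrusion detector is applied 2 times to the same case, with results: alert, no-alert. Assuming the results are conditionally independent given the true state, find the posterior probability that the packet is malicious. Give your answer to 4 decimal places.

Posterior P(H) ≈ 0.4383

With H the event that the packet is malicious, the joint likelihood of the observed sequence is P(data|H) = 0.822·0.178 = 0.14632 and P(data|¬H) = 0.026·0.974 = 0.025324.
Bayes: P(H|data) = 0.119·0.14632 / (0.119·0.14632 + 0.881·0.025324) = 0.017412/0.039722 = 0.4383.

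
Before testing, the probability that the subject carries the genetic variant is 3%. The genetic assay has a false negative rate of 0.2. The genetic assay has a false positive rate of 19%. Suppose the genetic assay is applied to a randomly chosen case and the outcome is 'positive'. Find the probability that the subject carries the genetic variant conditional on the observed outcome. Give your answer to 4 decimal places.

Let H be the event that the subject carries the genetic variant. P(H) = 0.03, so P(¬H) = 0.97. With E the 'positive' result, P(E|H) = 0.8 and P(E|¬H) = 0.19.
P(E) = 0.8·0.03 + 0.19·0.97 = 0.024000 + 0.18430 = 0.20830.
By Bayes' theorem, P(H|E) = 0.024000 / 0.20830 = 0.1152.

P(H | E) ≈ 0.1152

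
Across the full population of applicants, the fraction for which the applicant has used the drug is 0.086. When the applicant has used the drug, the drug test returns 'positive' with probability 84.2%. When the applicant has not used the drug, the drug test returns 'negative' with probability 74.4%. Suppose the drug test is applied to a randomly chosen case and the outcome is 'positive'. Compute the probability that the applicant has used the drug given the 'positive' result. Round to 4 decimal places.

P(H | E) ≈ 0.2363

Let H be the event that the applicant has used the drug. P(H) = 0.086, so P(¬H) = 0.914. With E the 'positive' result, P(E|H) = 0.842 and P(E|¬H) = 0.256.
P(E) = 0.842·0.086 + 0.256·0.914 = 0.072412 + 0.23398 = 0.30640.
By Bayes' theorem, P(H|E) = 0.072412 / 0.30640 = 0.2363.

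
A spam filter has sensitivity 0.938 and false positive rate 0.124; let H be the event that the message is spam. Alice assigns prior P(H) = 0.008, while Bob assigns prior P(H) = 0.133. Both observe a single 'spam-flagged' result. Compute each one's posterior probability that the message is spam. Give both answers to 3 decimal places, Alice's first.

Alice: 0.057; Bob: 0.537

The likelihood ratio for a 'spam-flagged' result is 0.938/0.124 = 7.5645.
Alice: prior odds 0.008/0.992 = 0.0080645; posterior odds 0.061004; posterior probability 0.057.
Bob: prior odds 0.133/0.867 = 0.15340; posterior odds 1.1604; posterior probability 0.537.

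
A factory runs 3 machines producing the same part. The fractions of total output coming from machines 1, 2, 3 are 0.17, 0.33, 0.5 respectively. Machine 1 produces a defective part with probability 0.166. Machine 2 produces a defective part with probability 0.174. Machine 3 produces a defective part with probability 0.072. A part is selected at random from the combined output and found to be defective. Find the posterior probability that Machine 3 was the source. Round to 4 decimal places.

Posterior probability ≈ 0.2960

Tabulate prior·likelihood by source: [1] prior 0.17, lik 0.166, product 0.02822; [2] prior 0.33, lik 0.174, product 0.05742; [3] prior 0.5, lik 0.072, product 0.03600.
Normalizing constant = 0.12164; the posterior for Machine 3 is its product over the sum, 0.03600/0.12164 = 0.2960.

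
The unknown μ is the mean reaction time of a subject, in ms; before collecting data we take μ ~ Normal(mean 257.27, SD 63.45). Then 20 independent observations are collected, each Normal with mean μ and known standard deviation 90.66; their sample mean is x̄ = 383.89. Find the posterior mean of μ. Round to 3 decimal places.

With known σ, the Normal prior is conjugate. Weight on the data is w = (n/σ²)/(n/σ² + 1/τ₀²) = 0.00243332/(0.00243332+0.00024839) = 0.90738.
Posterior mean = w·x̄ + (1−w)·μ₀ = 0.90738·383.89 + 0.092624·257.27 = 372.162.

Posterior mean ≈ 372.162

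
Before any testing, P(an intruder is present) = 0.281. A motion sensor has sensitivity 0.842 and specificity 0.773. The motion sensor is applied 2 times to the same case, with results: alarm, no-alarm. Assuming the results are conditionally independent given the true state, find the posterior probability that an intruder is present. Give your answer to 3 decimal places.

Posterior P(H) ≈ 0.229

With H the event that an intruder is present, the joint likelihood of the observed sequence is P(data|H) = 0.842·0.158 = 0.13304 and P(data|¬H) = 0.227·0.773 = 0.17547.
Bayes: P(H|data) = 0.281·0.13304 / (0.281·0.13304 + 0.719·0.17547) = 0.037383/0.16355 = 0.2286.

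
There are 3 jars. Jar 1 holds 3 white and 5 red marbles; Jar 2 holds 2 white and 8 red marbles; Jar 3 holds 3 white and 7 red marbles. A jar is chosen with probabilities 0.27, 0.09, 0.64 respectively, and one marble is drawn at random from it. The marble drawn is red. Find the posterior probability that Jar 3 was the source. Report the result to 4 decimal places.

Posterior probability ≈ 0.6505

Tabulate prior·likelihood by source: [1] prior 0.27, lik 0.625, product 0.1688; [2] prior 0.09, lik 0.8, product 0.07200; [3] prior 0.64, lik 0.7, product 0.4480.
Normalizing constant = 0.68875; the posterior for Jar 3 is its product over the sum, 0.4480/0.68875 = 0.6505.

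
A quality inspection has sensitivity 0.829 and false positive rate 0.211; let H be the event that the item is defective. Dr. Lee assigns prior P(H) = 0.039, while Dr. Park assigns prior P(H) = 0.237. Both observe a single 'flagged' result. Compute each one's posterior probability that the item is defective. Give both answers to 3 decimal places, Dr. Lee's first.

Dr. Lee: 0.138; Dr. Park: 0.550

P('+'|H) = 0.829, P('+'|¬H) = 0.211.
Dr. Lee: numerator 0.829·0.039 = 0.032331; evidence = 0.032331+0.211·0.961 = 0.23510; posterior = 0.138.
Dr. Park: numerator 0.829·0.237 = 0.19647; evidence = 0.19647+0.211·0.763 = 0.35747; posterior = 0.550.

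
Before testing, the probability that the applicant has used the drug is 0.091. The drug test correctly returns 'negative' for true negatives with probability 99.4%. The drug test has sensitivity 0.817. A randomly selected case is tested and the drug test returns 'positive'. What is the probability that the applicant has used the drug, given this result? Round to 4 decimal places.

Let H be the event that the applicant has used the drug. P(H) = 0.091, so P(¬H) = 0.909. With E the 'positive' result, P(E|H) = 0.817 and P(E|¬H) = 0.006.
P(E) = 0.817·0.091 + 0.006·0.909 = 0.074347 + 0.0054540 = 0.079801.
By Bayes' theorem, P(H|E) = 0.074347 / 0.079801 = 0.9317.

P(H | E) ≈ 0.9317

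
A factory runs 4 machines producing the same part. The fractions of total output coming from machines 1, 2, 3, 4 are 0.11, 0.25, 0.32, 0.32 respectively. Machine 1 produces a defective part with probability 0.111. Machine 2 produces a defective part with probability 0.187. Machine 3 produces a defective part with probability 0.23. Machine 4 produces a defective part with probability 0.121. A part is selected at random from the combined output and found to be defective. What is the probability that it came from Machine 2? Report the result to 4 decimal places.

P(defective|M1) = 0.111; P(defective|M2) = 0.187; P(defective|M3) = 0.23; P(defective|M4) = 0.121.
Prior × likelihood for each source: 0.11·0.111=0.01221, 0.25·0.187=0.04675, 0.32·0.23=0.07360, 0.32·0.121=0.03872. Summing gives P(defective) = 0.17128.
P(Machine 2 | defective) = 0.04675 / 0.17128 = 0.2729.

Posterior probability ≈ 0.2729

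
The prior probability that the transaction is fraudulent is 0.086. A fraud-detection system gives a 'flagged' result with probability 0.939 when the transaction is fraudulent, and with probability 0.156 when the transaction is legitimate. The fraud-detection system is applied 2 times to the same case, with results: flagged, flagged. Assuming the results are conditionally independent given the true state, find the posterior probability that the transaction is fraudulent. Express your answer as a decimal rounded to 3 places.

Posterior P(H) ≈ 0.773

Let H be the event that the transaction is fraudulent; start with P(H) = 0.086. P('flagged'|H) = 0.939, P('flagged'|¬H) = 0.156.
Update on result 1 ('flagged'): P(H) ← 0.939·0.0860 / (0.939·0.0860 + 0.156·0.9140) = 0.080754/0.22334 = 0.3616.
Update on result 2 ('flagged'): P(H) ← 0.939·0.3616 / (0.939·0.3616 + 0.156·0.6384) = 0.33952/0.43912 = 0.7732.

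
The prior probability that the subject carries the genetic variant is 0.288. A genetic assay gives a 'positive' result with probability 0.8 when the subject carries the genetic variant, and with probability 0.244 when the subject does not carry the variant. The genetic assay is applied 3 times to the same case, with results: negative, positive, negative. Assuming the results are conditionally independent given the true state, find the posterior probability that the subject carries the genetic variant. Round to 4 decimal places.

Let H be the event that the subject carries the genetic variant; start with P(H) = 0.288. P('positive'|H) = 0.8, P('positive'|¬H) = 0.244.
Update on result 1 ('negative'): P(H) ← 0.2·0.2880 / (0.2·0.2880 + 0.756·0.7120) = 0.057600/0.59587 = 0.0967.
Update on result 2 ('positive'): P(H) ← 0.8·0.0967 / (0.8·0.0967 + 0.244·0.9033) = 0.077332/0.29775 = 0.2597.
Update on result 3 ('negative'): P(H) ← 0.2·0.2597 / (0.2·0.2597 + 0.756·0.7403) = 0.051945/0.61159 = 0.0849.

Posterior P(H) ≈ 0.0849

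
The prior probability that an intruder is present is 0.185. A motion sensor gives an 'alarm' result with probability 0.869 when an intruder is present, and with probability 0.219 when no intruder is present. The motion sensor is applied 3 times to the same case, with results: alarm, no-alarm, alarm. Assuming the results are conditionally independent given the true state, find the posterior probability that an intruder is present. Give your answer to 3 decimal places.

Posterior P(H) ≈ 0.375

Let H be the event that an intruder is present; start with P(H) = 0.185. P('alarm'|H) = 0.869, P('alarm'|¬H) = 0.219.
Update on result 1 ('alarm'): P(H) ← 0.869·0.1850 / (0.869·0.1850 + 0.219·0.8150) = 0.16076/0.33925 = 0.4739.
Update on result 2 ('no-alarm'): P(H) ← 0.131·0.4739 / (0.131·0.4739 + 0.781·0.5261) = 0.062079/0.47298 = 0.1313.
Update on result 3 ('alarm'): P(H) ← 0.869·0.1313 / (0.869·0.1313 + 0.219·0.8687) = 0.11406/0.30431 = 0.3748.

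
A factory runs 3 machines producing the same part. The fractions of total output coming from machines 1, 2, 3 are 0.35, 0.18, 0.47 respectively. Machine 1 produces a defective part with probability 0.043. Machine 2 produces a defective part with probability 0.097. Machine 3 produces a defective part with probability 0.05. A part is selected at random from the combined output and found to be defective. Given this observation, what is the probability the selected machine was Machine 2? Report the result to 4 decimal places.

Posterior probability ≈ 0.3117

P(defective|M1) = 0.043; P(defective|M2) = 0.097; P(defective|M3) = 0.05.
Prior × likelihood for each source: 0.35·0.043=0.01505, 0.18·0.097=0.01746, 0.47·0.05=0.02350. Summing gives P(defective) = 0.056010.
P(Machine 2 | defective) = 0.01746 / 0.056010 = 0.3117.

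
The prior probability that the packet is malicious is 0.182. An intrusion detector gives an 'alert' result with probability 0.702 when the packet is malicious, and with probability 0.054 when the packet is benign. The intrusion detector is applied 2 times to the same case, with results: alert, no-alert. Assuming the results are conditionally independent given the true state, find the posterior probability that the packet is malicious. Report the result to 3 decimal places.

Let H be the event that the packet is malicious; start with P(H) = 0.182. P('alert'|H) = 0.702, P('alert'|¬H) = 0.054.
Update on result 1 ('alert'): P(H) ← 0.702·0.1820 / (0.702·0.1820 + 0.054·0.8180) = 0.12776/0.17194 = 0.7431.
Update on result 2 ('no-alert'): P(H) ← 0.298·0.7431 / (0.298·0.7431 + 0.946·0.2569) = 0.22144/0.46448 = 0.4768.

Posterior P(H) ≈ 0.477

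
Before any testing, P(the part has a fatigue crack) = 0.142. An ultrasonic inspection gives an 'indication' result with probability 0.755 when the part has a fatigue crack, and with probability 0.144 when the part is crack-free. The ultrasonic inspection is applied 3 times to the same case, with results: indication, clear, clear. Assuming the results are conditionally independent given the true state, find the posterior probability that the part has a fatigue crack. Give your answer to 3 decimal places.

Let H be the event that the part has a fatigue crack; start with P(H) = 0.142. P('indication'|H) = 0.755, P('indication'|¬H) = 0.144.
Update on result 1 ('indication'): P(H) ← 0.755·0.1420 / (0.755·0.1420 + 0.144·0.8580) = 0.10721/0.23076 = 0.4646.
Update on result 2 ('clear'): P(H) ← 0.245·0.4646 / (0.245·0.4646 + 0.856·0.5354) = 0.11382/0.57213 = 0.1989.
Update on result 3 ('clear'): P(H) ← 0.245·0.1989 / (0.245·0.1989 + 0.856·0.8011) = 0.048742/0.73444 = 0.0664.

Posterior P(H) ≈ 0.066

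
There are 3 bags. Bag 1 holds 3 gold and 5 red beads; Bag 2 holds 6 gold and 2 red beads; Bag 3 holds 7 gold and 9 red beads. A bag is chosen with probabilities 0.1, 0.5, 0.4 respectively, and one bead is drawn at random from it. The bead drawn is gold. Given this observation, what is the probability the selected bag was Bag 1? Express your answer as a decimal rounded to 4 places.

P(gold|Bag 1) = 0.375; P(gold|Bag 2) = 0.75; P(gold|Bag 3) = 0.4375.
Prior × likelihood for each source: 0.1·0.375=0.03750, 0.5·0.75=0.3750, 0.4·0.4375=0.1750. Summing gives P(gold) = 0.58750.
P(Bag 1 | gold) = 0.03750 / 0.58750 = 0.0638.

Posterior probability ≈ 0.0638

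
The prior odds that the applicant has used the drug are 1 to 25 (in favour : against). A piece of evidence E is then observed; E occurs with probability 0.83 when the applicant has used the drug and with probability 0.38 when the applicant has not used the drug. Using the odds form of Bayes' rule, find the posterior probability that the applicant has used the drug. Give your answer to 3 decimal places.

Prior odds = 1/25 = 0.040000.
Likelihood ratio for E = 0.83/0.38 = 2.1842.
Posterior odds = prior odds × LR = 0.087368.
Posterior probability = odds/(1+odds) = 0.087368/1.0874 = 0.080.

Posterior probability ≈ 0.080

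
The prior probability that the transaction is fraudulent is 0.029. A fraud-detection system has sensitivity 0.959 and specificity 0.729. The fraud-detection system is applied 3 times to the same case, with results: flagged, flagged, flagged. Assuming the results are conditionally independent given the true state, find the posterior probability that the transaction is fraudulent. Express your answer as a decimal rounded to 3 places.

Posterior P(H) ≈ 0.570

With H the event that the transaction is fraudulent, the joint likelihood of the observed sequence is P(data|H) = 0.959·0.959·0.959 = 0.88197 and P(data|¬H) = 0.271·0.271·0.271 = 0.019903.
Bayes: P(H|data) = 0.029·0.88197 / (0.029·0.88197 + 0.971·0.019903) = 0.025577/0.044903 = 0.5696.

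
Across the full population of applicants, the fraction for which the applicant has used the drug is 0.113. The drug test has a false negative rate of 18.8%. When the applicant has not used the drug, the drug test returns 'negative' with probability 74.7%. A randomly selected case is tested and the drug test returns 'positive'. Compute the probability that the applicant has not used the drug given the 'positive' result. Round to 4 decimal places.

P(¬H | E) ≈ 0.7098

Write H for 'the applicant has used the drug'. Prior odds H:¬H = 0.113/0.887 = 0.12740. For the 'positive' outcome, the likelihood ratio is 0.812/0.253 = 3.2095.
Posterior odds = 0.12740 × 3.2095 = 0.40887, so P(H|E) = 0.40887/(1+0.40887) = 0.2902. Then P(¬H|E) = 1 − 0.2902 = 0.7098.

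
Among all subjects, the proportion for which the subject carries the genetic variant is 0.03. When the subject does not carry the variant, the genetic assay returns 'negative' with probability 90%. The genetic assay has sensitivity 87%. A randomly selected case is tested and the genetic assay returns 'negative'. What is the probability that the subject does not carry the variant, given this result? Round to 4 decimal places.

P(¬H | E) ≈ 0.9956

Let H be the event that the subject carries the genetic variant. P(H) = 0.03, so P(¬H) = 0.97. With E the 'negative' result, P(E|H) = 0.13 and P(E|¬H) = 0.9.
P(E) = 0.13·0.03 + 0.9·0.97 = 0.0039000 + 0.87300 = 0.87690.
By Bayes' theorem, P(H|E) = 0.0039000 / 0.87690 = 0.0044. Hence P(¬H|E) = 1 − 0.0044 = 0.9956.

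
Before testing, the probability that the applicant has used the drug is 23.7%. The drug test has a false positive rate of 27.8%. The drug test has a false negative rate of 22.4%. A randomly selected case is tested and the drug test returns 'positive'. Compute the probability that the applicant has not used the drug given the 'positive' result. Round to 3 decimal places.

P(¬H | E) ≈ 0.536

Write H for 'the applicant has used the drug'. Prior odds H:¬H = 0.237/0.763 = 0.31062. For the 'positive' outcome, the likelihood ratio is 0.776/0.278 = 2.7914.
Posterior odds = 0.31062 × 2.7914 = 0.86704, so P(H|E) = 0.86704/(1+0.86704) = 0.464. Then P(¬H|E) = 1 − 0.464 = 0.536.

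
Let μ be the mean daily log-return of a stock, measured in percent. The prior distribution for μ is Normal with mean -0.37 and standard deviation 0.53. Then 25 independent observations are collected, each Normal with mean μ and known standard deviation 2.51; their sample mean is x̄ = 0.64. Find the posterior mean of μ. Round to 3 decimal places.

Posterior mean ≈ 0.162

Prior precision 1/τ₀² = 1/0.53² = 3.55999; data precision n/σ² = 25/2.51² = 3.96819.
Posterior precision = 3.55999 + 3.96819 = 7.52818.
Posterior mean = (3.55999·-0.37 + 3.96819·0.64) / 7.52818 = 0.162.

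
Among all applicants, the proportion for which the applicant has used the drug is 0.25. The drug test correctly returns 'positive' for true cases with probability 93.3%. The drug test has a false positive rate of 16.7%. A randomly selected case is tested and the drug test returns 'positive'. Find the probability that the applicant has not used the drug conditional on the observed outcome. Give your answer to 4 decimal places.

P(¬H | E) ≈ 0.3494

Let H be the event that the applicant has used the drug. P(H) = 0.25, so P(¬H) = 0.75. With E the 'positive' result, P(E|H) = 0.933 and P(E|¬H) = 0.167.
P(E) = 0.933·0.25 + 0.167·0.75 = 0.23325 + 0.12525 = 0.35850.
By Bayes' theorem, P(H|E) = 0.23325 / 0.35850 = 0.6506. Hence P(¬H|E) = 1 − 0.6506 = 0.3494.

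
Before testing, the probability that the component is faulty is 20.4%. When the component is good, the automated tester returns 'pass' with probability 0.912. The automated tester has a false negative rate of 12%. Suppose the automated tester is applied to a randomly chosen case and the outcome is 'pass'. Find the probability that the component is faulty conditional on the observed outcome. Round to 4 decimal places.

P(H | E) ≈ 0.0326

Let H be the event that the component is faulty. P(H) = 0.204, so P(¬H) = 0.796. With E the 'pass' result, P(E|H) = 0.12 and P(E|¬H) = 0.912.
P(E) = 0.12·0.204 + 0.912·0.796 = 0.024480 + 0.72595 = 0.75043.
By Bayes' theorem, P(H|E) = 0.024480 / 0.75043 = 0.0326.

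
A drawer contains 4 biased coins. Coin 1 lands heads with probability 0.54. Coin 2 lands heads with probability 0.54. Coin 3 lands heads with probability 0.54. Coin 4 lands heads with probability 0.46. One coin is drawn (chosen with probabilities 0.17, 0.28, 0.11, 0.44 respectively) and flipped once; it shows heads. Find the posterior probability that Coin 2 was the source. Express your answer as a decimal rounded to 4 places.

Tabulate prior·likelihood by source: [1] prior 0.17, lik 0.54, product 0.09180; [2] prior 0.28, lik 0.54, product 0.1512; [3] prior 0.11, lik 0.54, product 0.05940; [4] prior 0.44, lik 0.46, product 0.2024.
Normalizing constant = 0.50480; the posterior for Coin 2 is its product over the sum, 0.1512/0.50480 = 0.2995.

Posterior probability ≈ 0.2995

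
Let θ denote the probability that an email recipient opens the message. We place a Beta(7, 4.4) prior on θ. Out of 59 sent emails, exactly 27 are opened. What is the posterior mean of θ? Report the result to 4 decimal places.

Posterior mean ≈ 0.4830

Observing 27 successes and 32 failures updates Beta(7, 4.4) by adding the success and failure counts to the two shape parameters: α = 7+27 = 34, β = 4.4+32 = 36.4.
E[θ | data] = 34/(34+36.4) = 0.4830.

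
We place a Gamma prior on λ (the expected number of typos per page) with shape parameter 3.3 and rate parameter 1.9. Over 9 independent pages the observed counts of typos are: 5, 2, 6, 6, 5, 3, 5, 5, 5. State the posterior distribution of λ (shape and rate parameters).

Total count ∑xᵢ = 42 over n = 9 pages.
Gamma is conjugate to the Poisson likelihood: posterior is Gamma(shape = 3.3+42 = 45.3, rate = 1.9+9 = 10.9).

Posterior: Gamma(shape=45.3, rate=10.9)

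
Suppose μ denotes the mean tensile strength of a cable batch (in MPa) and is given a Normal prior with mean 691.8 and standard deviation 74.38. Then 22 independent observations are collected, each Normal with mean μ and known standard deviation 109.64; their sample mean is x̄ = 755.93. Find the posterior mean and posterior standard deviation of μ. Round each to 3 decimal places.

Prior precision 1/τ₀² = 1/74.38² = 0.00018075; data precision n/σ² = 22/109.64² = 0.00183014.
Posterior precision = 0.00018075 + 0.00183014 = 0.00201090, giving posterior SD = 1/√0.00201090 = 22.300.
Posterior mean = (0.00018075·691.8 + 0.00183014·755.93) / 0.00201090 = 750.166.

Posterior mean ≈ 750.166; posterior SD ≈ 22.300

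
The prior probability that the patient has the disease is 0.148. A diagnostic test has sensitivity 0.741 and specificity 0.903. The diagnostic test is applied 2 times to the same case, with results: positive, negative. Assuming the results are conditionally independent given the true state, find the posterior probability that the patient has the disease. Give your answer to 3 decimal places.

Posterior P(H) ≈ 0.276

With H the event that the patient has the disease, the joint likelihood of the observed sequence is P(data|H) = 0.741·0.259 = 0.19192 and P(data|¬H) = 0.097·0.903 = 0.087591.
Bayes: P(H|data) = 0.148·0.19192 / (0.148·0.19192 + 0.852·0.087591) = 0.028404/0.10303 = 0.2757.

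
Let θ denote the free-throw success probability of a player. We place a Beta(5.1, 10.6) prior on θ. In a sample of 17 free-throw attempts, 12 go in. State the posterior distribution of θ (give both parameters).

Posterior: Beta(17.1, 15.6)

Observing 12 successes and 5 failures updates Beta(5.1, 10.6) by adding the success and failure counts to the two shape parameters: α = 5.1+12 = 17.1, β = 10.6+5 = 15.6.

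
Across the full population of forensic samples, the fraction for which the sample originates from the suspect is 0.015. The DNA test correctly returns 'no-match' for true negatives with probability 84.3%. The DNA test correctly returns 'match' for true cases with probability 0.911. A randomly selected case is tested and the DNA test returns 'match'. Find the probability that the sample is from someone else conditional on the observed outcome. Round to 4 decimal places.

Write H for 'the sample originates from the suspect'. Prior odds H:¬H = 0.015/0.985 = 0.015228. For the 'match' outcome, the likelihood ratio is 0.911/0.157 = 5.8025.
Posterior odds = 0.015228 × 5.8025 = 0.088364, so P(H|E) = 0.088364/(1+0.088364) = 0.0812. Then P(¬H|E) = 1 − 0.0812 = 0.9188.

P(¬H | E) ≈ 0.9188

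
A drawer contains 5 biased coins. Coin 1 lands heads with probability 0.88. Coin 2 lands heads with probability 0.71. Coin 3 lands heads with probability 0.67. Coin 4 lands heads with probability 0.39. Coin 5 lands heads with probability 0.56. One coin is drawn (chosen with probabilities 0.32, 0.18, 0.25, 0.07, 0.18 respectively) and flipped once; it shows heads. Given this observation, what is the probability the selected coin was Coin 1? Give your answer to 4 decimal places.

Posterior probability ≈ 0.3994

Tabulate prior·likelihood by source: [1] prior 0.32, lik 0.88, product 0.2816; [2] prior 0.18, lik 0.71, product 0.1278; [3] prior 0.25, lik 0.67, product 0.1675; [4] prior 0.07, lik 0.39, product 0.02730; [5] prior 0.18, lik 0.56, product 0.1008.
Normalizing constant = 0.70500; the posterior for Coin 1 is its product over the sum, 0.2816/0.70500 = 0.3994.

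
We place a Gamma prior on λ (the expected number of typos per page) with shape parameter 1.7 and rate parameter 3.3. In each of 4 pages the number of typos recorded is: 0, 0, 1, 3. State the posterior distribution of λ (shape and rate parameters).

The Poisson likelihood adds the total count to the shape and the number of exposure periods to the rate. Here ∑xᵢ = 4 and n = 4, so shape 1.7→5.7 and rate 3.3→7.3.

Posterior: Gamma(shape=5.7, rate=7.3)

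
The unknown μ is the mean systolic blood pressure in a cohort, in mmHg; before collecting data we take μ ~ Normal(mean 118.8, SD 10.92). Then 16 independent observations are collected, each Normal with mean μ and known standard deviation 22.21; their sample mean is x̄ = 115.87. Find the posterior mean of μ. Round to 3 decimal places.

Posterior mean ≈ 116.472

Prior precision 1/τ₀² = 1/10.92² = 0.00838600; data precision n/σ² = 16/22.21² = 0.0324357.
Posterior precision = 0.00838600 + 0.0324357 = 0.0408217.
Posterior mean = (0.00838600·118.8 + 0.0324357·115.87) / 0.0408217 = 116.472.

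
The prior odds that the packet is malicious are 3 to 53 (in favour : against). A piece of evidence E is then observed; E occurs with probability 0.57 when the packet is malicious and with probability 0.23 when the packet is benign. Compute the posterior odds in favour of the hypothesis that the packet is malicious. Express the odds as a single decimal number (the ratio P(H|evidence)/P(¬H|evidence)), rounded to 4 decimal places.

Prior odds = 3/53 = 0.056604. In log-odds, ln(0.056604) = -2.8717.
Add log likelihood ratio: ln(2.4783) = 0.90756.
Posterior log-odds = -1.9641, so posterior odds = exp(-1.9641) = 0.14028.

Posterior odds ≈ 0.1403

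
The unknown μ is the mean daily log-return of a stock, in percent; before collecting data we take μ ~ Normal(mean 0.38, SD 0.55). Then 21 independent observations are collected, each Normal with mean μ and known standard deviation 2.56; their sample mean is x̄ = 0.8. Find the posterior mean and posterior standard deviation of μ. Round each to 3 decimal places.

With known σ, the Normal prior is conjugate. Weight on the data is w = (n/σ²)/(n/σ² + 1/τ₀²) = 3.20435/(3.20435+3.30579) = 0.49221.
Posterior mean = w·x̄ + (1−w)·μ₀ = 0.49221·0.8 + 0.50779·0.38 = 0.587. Posterior variance = 1/(3.20435+3.30579) = 0.153607, so SD = 0.392.

Posterior mean ≈ 0.587; posterior SD ≈ 0.392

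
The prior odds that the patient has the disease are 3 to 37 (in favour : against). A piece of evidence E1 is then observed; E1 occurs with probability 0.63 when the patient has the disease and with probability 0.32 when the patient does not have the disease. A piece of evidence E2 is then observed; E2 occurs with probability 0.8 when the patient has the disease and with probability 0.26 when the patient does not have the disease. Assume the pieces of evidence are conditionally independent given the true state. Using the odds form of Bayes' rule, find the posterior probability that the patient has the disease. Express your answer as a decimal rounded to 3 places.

Posterior probability ≈ 0.329

Prior odds = 3/37 = 0.081081.
Likelihood ratio for E1 = 0.63/0.32 = 1.9688.
Likelihood ratio for E2 = 0.8/0.26 = 3.0769.
Posterior odds = prior odds × LR₁ × LR₂ = 0.49116.
Posterior probability = odds/(1+odds) = 0.49116/1.4912 = 0.329.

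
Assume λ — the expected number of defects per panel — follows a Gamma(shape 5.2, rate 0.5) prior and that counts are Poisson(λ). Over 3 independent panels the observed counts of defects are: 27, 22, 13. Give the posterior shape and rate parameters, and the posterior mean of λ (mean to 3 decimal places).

Total count ∑xᵢ = 62 over n = 3 panels.
Gamma is conjugate to the Poisson likelihood: posterior is Gamma(shape = 5.2+62 = 67.2, rate = 0.5+3 = 3.5).
Posterior mean = shape/rate = 67.2/3.5 = 19.200.

Posterior: Gamma(shape=67.2, rate=3.5); mean ≈ 19.200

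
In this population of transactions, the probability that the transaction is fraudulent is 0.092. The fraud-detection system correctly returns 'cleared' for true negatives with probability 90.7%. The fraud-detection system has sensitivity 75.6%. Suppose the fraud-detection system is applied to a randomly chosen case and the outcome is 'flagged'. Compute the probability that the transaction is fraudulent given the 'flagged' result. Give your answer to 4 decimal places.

Write H for 'the transaction is fraudulent'. Prior odds H:¬H = 0.092/0.908 = 0.10132. For the 'flagged' outcome, the likelihood ratio is 0.756/0.093 = 8.1290.
Posterior odds = 0.10132 × 8.1290 = 0.82365, so P(H|E) = 0.82365/(1+0.82365) = 0.4516.

P(H | E) ≈ 0.4516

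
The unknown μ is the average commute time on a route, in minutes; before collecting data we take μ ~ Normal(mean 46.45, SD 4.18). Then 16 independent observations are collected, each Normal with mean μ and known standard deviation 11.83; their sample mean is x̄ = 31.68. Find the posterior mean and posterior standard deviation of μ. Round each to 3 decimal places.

Posterior mean ≈ 36.607; posterior SD ≈ 2.414

With known σ, the Normal prior is conjugate. Weight on the data is w = (n/σ²)/(n/σ² + 1/τ₀²) = 0.114327/(0.114327+0.0572331) = 0.66640.
Posterior mean = w·x̄ + (1−w)·μ₀ = 0.66640·31.68 + 0.33360·46.45 = 36.607. Posterior variance = 1/(0.114327+0.0572331) = 5.82885, so SD = 2.414.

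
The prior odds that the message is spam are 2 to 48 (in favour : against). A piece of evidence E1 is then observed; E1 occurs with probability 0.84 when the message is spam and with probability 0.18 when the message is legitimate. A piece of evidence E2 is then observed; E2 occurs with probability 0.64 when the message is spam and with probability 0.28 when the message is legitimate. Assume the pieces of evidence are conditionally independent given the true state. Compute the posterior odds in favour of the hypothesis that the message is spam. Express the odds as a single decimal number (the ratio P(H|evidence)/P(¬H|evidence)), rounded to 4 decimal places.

Posterior odds ≈ 0.4444

Prior odds = 2/48 = 0.041667. In log-odds, ln(0.041667) = -3.1781.
Add log likelihood ratios: ln(4.6667) + ln(2.2857) = 2.3671.
Posterior log-odds = -0.81093, so posterior odds = exp(-0.81093) = 0.44444.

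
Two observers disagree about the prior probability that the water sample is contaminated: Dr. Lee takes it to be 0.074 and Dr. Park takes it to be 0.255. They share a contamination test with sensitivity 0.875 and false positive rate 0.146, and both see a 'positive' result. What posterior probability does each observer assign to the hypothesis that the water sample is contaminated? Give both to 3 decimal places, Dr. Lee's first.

Dr. Lee: 0.324; Dr. Park: 0.672

P('+'|H) = 0.875, P('+'|¬H) = 0.146.
Dr. Lee: numerator 0.875·0.074 = 0.064750; evidence = 0.064750+0.146·0.926 = 0.19995; posterior = 0.324.
Dr. Park: numerator 0.875·0.255 = 0.22313; evidence = 0.22313+0.146·0.745 = 0.33189; posterior = 0.672.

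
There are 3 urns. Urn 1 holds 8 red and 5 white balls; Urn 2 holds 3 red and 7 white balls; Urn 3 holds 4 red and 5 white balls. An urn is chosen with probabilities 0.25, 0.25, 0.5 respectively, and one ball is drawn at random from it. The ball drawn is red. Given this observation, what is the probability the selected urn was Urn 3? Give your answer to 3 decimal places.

Posterior probability ≈ 0.493

P(red|Urn 1) = 0.6154; P(red|Urn 2) = 0.3; P(red|Urn 3) = 0.4444.
Prior × likelihood for each source: 0.25·0.6154=0.1538, 0.25·0.3=0.07500, 0.5·0.4444=0.2222. Summing gives P(red) = 0.45107.
P(Urn 3 | red) = 0.2222 / 0.45107 = 0.493.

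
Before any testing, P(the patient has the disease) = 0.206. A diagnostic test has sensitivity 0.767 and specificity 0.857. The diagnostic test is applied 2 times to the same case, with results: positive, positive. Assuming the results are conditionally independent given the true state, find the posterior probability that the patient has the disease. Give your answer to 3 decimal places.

Let H be the event that the patient has the disease; start with P(H) = 0.206. P('positive'|H) = 0.767, P('positive'|¬H) = 0.143.
Update on result 1 ('positive'): P(H) ← 0.767·0.2060 / (0.767·0.2060 + 0.143·0.7940) = 0.15800/0.27154 = 0.5819.
Update on result 2 ('positive'): P(H) ← 0.767·0.5819 / (0.767·0.5819 + 0.143·0.4181) = 0.44629/0.50608 = 0.8819.

Posterior P(H) ≈ 0.882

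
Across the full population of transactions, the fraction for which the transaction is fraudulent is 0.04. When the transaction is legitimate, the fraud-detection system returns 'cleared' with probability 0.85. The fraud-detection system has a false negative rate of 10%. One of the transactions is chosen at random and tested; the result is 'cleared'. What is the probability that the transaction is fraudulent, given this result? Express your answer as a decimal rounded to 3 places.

Write H for 'the transaction is fraudulent'. Prior odds H:¬H = 0.04/0.96 = 0.041667. For the 'cleared' outcome, the likelihood ratio is 0.1/0.85 = 0.11765.
Posterior odds = 0.041667 × 0.11765 = 0.0049020, so P(H|E) = 0.0049020/(1+0.0049020) = 0.005.

P(H | E) ≈ 0.005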